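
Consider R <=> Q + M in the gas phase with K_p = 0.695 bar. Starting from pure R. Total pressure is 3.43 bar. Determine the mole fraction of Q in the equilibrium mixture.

Take 1 mol R as basis and let X be its fractional conversion, so ξ = X.
Mole table: n_R = 1 − X; n_Q = X; n_M = X.
Total moles n_T = 1 + X.
Mole fractions y_i = n_i/n_T; K_p = p_Q p_M / (p_R) with p_i = y_i·P.
Substituting and setting equal to 0.695 bar gives a polynomial in X; the root in (0,1) is X = 0.410.
Then n_Q = 0.41, n_T = 1.41, so y_Q = 0.291.

y_Q = 0.291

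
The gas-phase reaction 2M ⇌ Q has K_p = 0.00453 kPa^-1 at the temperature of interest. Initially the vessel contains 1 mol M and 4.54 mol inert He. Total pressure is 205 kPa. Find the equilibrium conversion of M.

Let X = conversion of M (basis 1 mol M); extent of reaction ξ = 0.5X.
Moles: n_M = 1 − X; n_Q = 0.5X; n_I = 4.54 (inert).
Summing: n_T = 5.54 − 0.5X.
y_i = n_i/n_T, p_i = y_i·P. K_p = p_Q / (p_M^2).
Equating to 0.00453 kPa^-1 and solving on 0 < X < 1: X = 0.212.

X = 0.212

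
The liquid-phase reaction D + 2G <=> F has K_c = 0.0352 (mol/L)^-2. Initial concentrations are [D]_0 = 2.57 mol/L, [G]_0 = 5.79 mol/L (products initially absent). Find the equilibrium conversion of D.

X = 0.356

Let X = conversion of D; extent ξ = 2.57·X mol/L.
Concentrations: [D] = 2.57 − 2.57X; [G] = 5.79 − 5.14X; [F] = 2.57X.
K_c = [F] / ([D] [G]^2).
This equals 0.0352 at X = 0.356 (the root in 0 < X < 1).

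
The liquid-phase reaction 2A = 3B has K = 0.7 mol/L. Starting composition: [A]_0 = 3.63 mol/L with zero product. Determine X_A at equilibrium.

Let X = conversion of A; extent ξ = 3.63X/2 mol/L.
Concentrations: [A] = 3.63 − 3.63X; [B] = 5.45X.
K = [B]^3 / ([A]^2).
Solving K = 0.7 for X ∈ (0,1): X = 0.303.

X = 0.303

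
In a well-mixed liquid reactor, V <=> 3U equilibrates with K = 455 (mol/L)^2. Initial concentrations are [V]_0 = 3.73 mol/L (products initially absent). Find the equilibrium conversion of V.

Let X = conversion of V; extent ξ = 3.73·X mol/L.
Concentrations: [V] = 3.73 − 3.73X; [U] = 11.2X.
K = [U]^3 / ([V]).
Solving K = 455 for X ∈ (0,1): X = 0.708.

X = 0.708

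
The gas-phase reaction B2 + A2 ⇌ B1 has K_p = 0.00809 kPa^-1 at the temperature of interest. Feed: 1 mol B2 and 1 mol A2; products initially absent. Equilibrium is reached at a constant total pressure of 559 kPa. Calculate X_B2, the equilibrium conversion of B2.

X = 0.574

Basis: 1 mol B2 initially; let X = conversion of B2. Extent ξ = X.
Moles: n_B2 = 1 − X; n_A2 = 1 − X; n_B1 = X.
n_T = Σnᵢ = 2 − X.
With p_i = (n_i/n_T)P, K_p = p_B1 / (p_B2 p_A2).
Substituting and setting equal to 0.00809 kPa^-1 gives a polynomial in X; the root in (0,1) is X = 0.574.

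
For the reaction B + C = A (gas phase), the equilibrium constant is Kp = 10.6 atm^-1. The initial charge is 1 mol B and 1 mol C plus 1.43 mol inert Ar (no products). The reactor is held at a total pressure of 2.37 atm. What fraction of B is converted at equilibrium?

Let X = conversion of B (basis 1 mol B); extent of reaction ξ = X.
Mole table: n_B = 1 − X; n_C = 1 − X; n_A = X; n_I = 1.43 (inert).
Summing: n_T = 3.43 − X.
With p_i = (n_i/n_T)P, Kp = p_A / (p_B p_C).
Setting this equal to 10.6 atm^-1 and taking the physical root (0 < X < 1) gives X = 0.721.

X = 0.721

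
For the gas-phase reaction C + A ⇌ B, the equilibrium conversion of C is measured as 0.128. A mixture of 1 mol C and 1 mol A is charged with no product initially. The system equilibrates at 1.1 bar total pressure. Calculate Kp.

Kp = 0.286 bar^-1

Let X = conversion of C (basis 1 mol C); extent of reaction ξ = X.
Moles: n_C = 1 − X; n_A = 1 − X; n_B = X.
Total moles n_T = 2 − X.
At X = 0.128: n_C = 0.872, n_A = 0.872, n_B = 0.128, n_T = 1.87.
p_i = (n_i/n_T)·P. Kp = p_B / (p_C p_A) = 0.286 bar^-1.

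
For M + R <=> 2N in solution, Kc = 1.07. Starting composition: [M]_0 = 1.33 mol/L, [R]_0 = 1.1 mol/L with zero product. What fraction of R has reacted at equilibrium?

Let X = conversion of R; extent ξ = 1.1·X mol/L.
Concentrations: [M] = 1.33 − 1.1X; [R] = 1.1 − 1.1X; [N] = 2.2X.
Kc = [N]^2 / ([M] [R]).
Solving Kc = 1.07 for X ∈ (0,1): X = 0.374.

X = 0.374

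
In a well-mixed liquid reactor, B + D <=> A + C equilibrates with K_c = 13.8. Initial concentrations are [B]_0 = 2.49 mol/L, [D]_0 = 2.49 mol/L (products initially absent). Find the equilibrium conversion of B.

X = 0.788

Let X = conversion of B; extent ξ = 2.49·X mol/L.
Concentrations: [B] = 2.49 − 2.49X; [D] = 2.49 − 2.49X; [A] = 2.49X; [C] = 2.49X.
K_c = [A] [C] / ([B] [D]).
This equals 13.8 at X = 0.788 (the root in 0 < X < 1).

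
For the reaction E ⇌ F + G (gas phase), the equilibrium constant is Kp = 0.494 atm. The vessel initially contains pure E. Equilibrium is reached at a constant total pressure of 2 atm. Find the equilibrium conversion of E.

Take 1 mol E as basis and let X be its fractional conversion, so ξ = X.
Moles: n_E = 1 − X; n_F = X; n_G = X.
Summing: n_T = 1 + X.
With p_i = (n_i/n_T)P, Kp = p_F p_G / (p_E).
Substituting and setting equal to 0.494 atm gives a polynomial in X; the root in (0,1) is X = 0.445.

X = 0.445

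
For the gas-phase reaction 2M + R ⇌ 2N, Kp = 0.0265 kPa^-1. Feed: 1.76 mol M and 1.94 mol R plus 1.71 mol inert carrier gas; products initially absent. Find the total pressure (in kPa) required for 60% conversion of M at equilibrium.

P = 294 kPa

Let X = conversion of M (basis 1.76 mol M); extent of reaction ξ = 0.88X.
Species balance: n_M = 1.76 − 1.76X; n_R = 1.94 − 0.88X; n_N = 1.76X; n_I = 1.71 (inert).
n_T = Σnᵢ = 5.41 − 0.88X.
Kp = p_N^2 / (p_M^2 p_R) with p_i = (n_i/n_T)·P.
At X = 0.6: the mole-fraction product g(X) = Π y_i^ν_i = 7.779. Since Kp = g(X)·P^{-1}, P = (g/Kp)^(1/1) = (7.779/0.0265)^(1/1) = 294 kPa.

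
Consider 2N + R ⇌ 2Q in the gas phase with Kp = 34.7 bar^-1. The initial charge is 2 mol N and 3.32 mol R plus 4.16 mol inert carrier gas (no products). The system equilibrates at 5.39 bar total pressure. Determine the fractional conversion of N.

Take 2 mol N as basis and let X be its fractional conversion, so ξ = X.
Species balance: n_N = 2 − 2X; n_R = 3.32 − X; n_Q = 2X; n_I = 4.16 (inert).
Total moles n_T = 9.48 − X.
With p_i = (n_i/n_T)P, Kp = p_Q^2 / (p_N^2 p_R).
Equating to 34.7 bar^-1 and solving on 0 < X < 1: X = 0.879.

X = 0.879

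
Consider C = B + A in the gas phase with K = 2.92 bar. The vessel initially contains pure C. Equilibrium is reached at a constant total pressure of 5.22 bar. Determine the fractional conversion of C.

X = 0.599

Take 1 mol C as basis and let X be its fractional conversion, so ξ = X.
Species balance: n_C = 1 − X; n_B = X; n_A = X.
Summing: n_T = 1 + X.
Mole fractions y_i = n_i/n_T; K = p_B p_A / (p_C) with p_i = y_i·P.
Setting this equal to 2.92 bar and taking the physical root (0 < X < 1) gives X = 0.599.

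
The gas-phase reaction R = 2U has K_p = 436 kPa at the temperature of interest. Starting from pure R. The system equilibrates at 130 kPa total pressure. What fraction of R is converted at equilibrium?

Take 1 mol R as basis and let X be its fractional conversion, so ξ = X.
Species balance: n_R = 1 − X; n_U = 2X.
n_T = Σnᵢ = 1 + X.
With p_i = (n_i/n_T)P, K_p = p_U^2 / (p_R).
Substituting and setting equal to 436 kPa gives a polynomial in X; the root in (0,1) is X = 0.675.

X = 0.675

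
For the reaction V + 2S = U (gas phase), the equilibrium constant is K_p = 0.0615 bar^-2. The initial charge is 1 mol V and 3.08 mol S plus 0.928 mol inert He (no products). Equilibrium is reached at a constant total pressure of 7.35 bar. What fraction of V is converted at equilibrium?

Basis: 1 mol V initially; let X = conversion of V. Extent ξ = X.
Mole table: n_V = 1 − X; n_S = 3.08 − 2X; n_U = X; n_I = 0.928 (inert).
Summing: n_T = 5.01 − 2X.
With p_i = (n_i/n_T)P, K_p = p_U / (p_V p_S^2).
Equating to 0.0615 bar^-2 and solving on 0 < X < 1: X = 0.477.

X = 0.477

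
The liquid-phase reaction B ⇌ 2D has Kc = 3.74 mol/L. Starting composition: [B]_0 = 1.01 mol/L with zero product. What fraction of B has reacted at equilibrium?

X = 0.605

Let X = conversion of B; extent ξ = 1.01·X mol/L.
Concentrations: [B] = 1.01 − 1.01X; [D] = 2.02X.
Kc = [D]^2 / ([B]).
This equals 3.74 at X = 0.605 (the root in 0 < X < 1).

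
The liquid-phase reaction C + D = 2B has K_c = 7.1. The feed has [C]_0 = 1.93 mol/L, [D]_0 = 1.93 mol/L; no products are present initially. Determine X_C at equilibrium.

X = 0.571

Let X = conversion of C; extent ξ = 1.93·X mol/L.
Concentrations: [C] = 1.93 − 1.93X; [D] = 1.93 − 1.93X; [B] = 3.86X.
K_c = [B]^2 / ([C] [D]).
Solving K_c = 7.1 for X ∈ (0,1): X = 0.571.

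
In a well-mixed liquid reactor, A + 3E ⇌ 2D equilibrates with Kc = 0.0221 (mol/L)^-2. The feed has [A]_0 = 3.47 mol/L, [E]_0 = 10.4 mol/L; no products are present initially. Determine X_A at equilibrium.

Let X = conversion of A; extent ξ = 3.47·X mol/L.
Concentrations: [A] = 3.47 − 3.47X; [E] = 10.4 − 10.4X; [D] = 6.94X.
Kc = [D]^2 / ([A] [E]^3).
Solving Kc = 0.0221 for X ∈ (0,1): X = 0.432.

X = 0.432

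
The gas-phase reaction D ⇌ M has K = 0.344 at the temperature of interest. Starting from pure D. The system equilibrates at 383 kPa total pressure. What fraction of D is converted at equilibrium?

Take 1 mol D as basis and let X be its fractional conversion, so ξ = X.
Species balance: n_D = 1 − X; n_M = X.
Total moles n_T = 1 (Δν = 0, constant).
Mole fractions y_i = n_i/n_T; K = p_M / (p_D) with p_i = y_i·P.
This yields a degree-1 equation in X; solving on (0,1), X = 0.256.

X = 0.256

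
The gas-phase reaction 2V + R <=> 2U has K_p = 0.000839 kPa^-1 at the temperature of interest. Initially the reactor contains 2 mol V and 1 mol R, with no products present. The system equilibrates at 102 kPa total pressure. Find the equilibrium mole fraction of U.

y_U = 0.097

Basis: 2 mol V initially; let X = conversion of V. Extent ξ = X.
Moles: n_V = 2 − 2X; n_R = 1 − X; n_U = 2X.
Summing: n_T = 3 − X.
With p_i = (n_i/n_T)P, K_p = p_U^2 / (p_V^2 p_R).
Substituting and setting equal to 0.000839 kPa^-1 gives a polynomial in X; the root in (0,1) is X = 0.138.
Then n_U = 0.277, n_T = 2.86, so y_U = 0.097.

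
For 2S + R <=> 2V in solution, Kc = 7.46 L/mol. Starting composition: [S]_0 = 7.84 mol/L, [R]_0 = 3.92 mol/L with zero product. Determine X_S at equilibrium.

Let X = conversion of S; extent ξ = 7.84X/2 mol/L.
Concentrations: [S] = 7.84 − 7.84X; [R] = 3.92 − 3.92X; [V] = 7.84X.
Kc = [V]^2 / ([S]^2 [R]).
Equating to 7.46 L/mol: the physical root is X = 0.736.

X = 0.736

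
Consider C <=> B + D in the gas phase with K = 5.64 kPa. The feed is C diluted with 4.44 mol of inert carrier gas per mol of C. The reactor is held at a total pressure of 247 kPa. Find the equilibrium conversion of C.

Let X = conversion of C (basis 1 mol C); extent of reaction ξ = X.
At extent ξ: n_C = 1 − X; n_B = X; n_D = X; n_I = 4.44 (inert).
n_T = Σnᵢ = 5.44 + X.
With p_i = (n_i/n_T)P, K = p_B p_D / (p_C).
Setting this equal to 5.64 kPa and taking the physical root (0 < X < 1) gives X = 0.302.

X = 0.302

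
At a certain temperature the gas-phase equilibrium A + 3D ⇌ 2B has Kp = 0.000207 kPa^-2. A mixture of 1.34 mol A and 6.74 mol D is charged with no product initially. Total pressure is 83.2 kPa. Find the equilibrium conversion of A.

Take 1.34 mol A as basis and let X be its fractional conversion, so ξ = 1.34X.
Mole table: n_A = 1.34 − 1.34X; n_D = 6.74 − 4.02X; n_B = 2.68X.
n_T = Σnᵢ = 8.08 − 2.68X.
y_i = n_i/n_T, p_i = y_i·P. Kp = p_B^2 / (p_A p_D^3).
Setting this equal to 0.000207 kPa^-2 and taking the physical root (0 < X < 1) gives X = 0.528.

X = 0.528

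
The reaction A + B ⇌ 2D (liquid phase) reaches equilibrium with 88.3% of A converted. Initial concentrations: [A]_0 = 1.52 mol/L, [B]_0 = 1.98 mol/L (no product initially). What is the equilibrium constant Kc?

Let X = conversion of A.
Concentrations: [A] = 1.52 − 1.52X; [B] = 1.98 − 1.52X; [D] = 3.04X.
At X = 0.883: [A] = 0.178, [B] = 0.638, [D] = 2.68.
Kc = [D]^2 / ([A] [B]) = 63.5.

Kc = 63.5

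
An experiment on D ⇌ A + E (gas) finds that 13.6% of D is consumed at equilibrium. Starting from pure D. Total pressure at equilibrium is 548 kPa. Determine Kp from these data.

Kp = 10.3 kPa

Basis: 1 mol D initially; let X = conversion of D. Extent ξ = X.
At extent ξ: n_D = 1 − X; n_A = X; n_E = X.
Total moles n_T = 1 + X.
At X = 0.136: n_D = 0.864, n_A = 0.136, n_E = 0.136, n_T = 1.14.
p_i = (n_i/n_T)·P. Kp = p_A p_E / (p_D) = 10.3 kPa.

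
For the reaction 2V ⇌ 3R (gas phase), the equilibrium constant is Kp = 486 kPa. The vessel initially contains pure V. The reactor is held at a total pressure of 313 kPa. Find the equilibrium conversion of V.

X = 0.515

Let X = conversion of V (basis 1 mol V); extent of reaction ξ = 0.5X.
Mole table: n_V = 1 − X; n_R = 1.5X.
n_T = Σnᵢ = 1 + 0.5X.
With p_i = (n_i/n_T)P, Kp = p_R^3 / (p_V^2).
Setting this equal to 486 kPa and taking the physical root (0 < X < 1) gives X = 0.515.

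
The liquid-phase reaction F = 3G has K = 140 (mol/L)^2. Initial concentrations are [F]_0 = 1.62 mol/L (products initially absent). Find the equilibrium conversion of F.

X = 0.769

Let X = conversion of F; extent ξ = 1.62·X mol/L.
Concentrations: [F] = 1.62 − 1.62X; [G] = 4.86X.
K = [G]^3 / ([F]).
Equating to 140 (mol/L)^2: the physical root is X = 0.769.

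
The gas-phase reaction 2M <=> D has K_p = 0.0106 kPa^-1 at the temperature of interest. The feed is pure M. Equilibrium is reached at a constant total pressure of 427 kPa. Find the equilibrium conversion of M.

Let X = conversion of M (basis 1 mol M); extent of reaction ξ = 0.5X.
Species balance: n_M = 1 − X; n_D = 0.5X.
n_T = Σnᵢ = 1 − 0.5X.
Mole fractions y_i = n_i/n_T; K_p = p_D / (p_M^2) with p_i = y_i·P.
Equating to 0.0106 kPa^-1 and solving on 0 < X < 1: X = 0.771.

X = 0.771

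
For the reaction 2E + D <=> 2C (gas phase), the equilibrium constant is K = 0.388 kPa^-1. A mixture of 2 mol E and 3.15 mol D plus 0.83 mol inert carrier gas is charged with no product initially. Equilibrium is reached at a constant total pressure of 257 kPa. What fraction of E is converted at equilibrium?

X = 0.870

Take 2 mol E as basis and let X be its fractional conversion, so ξ = X.
Species balance: n_E = 2 − 2X; n_D = 3.15 − X; n_C = 2X; n_I = 0.83 (inert).
n_T = Σnᵢ = 5.98 − X.
Mole fractions y_i = n_i/n_T; K = p_C^2 / (p_E^2 p_D) with p_i = y_i·P.
This yields a degree-3 equation in X; solving on (0,1), X = 0.870.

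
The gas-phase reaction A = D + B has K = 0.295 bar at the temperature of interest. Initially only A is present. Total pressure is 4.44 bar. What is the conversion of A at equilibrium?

X = 0.250

Basis: 1 mol A initially; let X = conversion of A. Extent ξ = X.
Species balance: n_A = 1 − X; n_D = X; n_B = X.
n_T = Σnᵢ = 1 + X.
With p_i = (n_i/n_T)P, K = p_D p_B / (p_A).
This yields a degree-2 equation in X; solving on (0,1), X = 0.250.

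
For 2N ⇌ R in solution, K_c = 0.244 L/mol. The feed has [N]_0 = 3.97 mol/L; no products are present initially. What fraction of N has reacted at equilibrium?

Let X = conversion of N; extent ξ = 3.97X/2 mol/L.
Concentrations: [N] = 3.97 − 3.97X; [R] = 1.99X.
K_c = [R] / ([N]^2).
Setting equal to 0.244 and solving for X on (0,1) gives X = 0.495.

X = 0.495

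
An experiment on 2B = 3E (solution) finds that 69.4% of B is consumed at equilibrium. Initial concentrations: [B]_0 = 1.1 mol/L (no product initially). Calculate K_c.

Let X = conversion of B.
Concentrations: [B] = 1.1 − 1.1X; [E] = 1.65X.
At X = 0.694: [B] = 0.337, [E] = 1.15.
K_c = [E]^3 / ([B]^2) = 13.3 mol/L.

K_c = 13.3 mol/L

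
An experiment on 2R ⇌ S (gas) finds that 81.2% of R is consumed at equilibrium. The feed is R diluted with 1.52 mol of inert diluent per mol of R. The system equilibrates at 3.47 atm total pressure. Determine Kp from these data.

Let X = conversion of R (basis 1 mol R); extent of reaction ξ = 0.5X.
Mole table: n_R = 1 − X; n_S = 0.5X; n_I = 1.52 (inert).
Summing: n_T = 2.52 − 0.5X.
At X = 0.812: n_R = 0.188, n_S = 0.406, n_T = 2.11.
p_i = (n_i/n_T)·P. Kp = p_S / (p_R^2) = 7 atm^-1.

Kp = 7 atm^-1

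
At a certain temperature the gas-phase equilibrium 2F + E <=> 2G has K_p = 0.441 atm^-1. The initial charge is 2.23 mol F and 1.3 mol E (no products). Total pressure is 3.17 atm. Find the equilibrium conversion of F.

Basis: 2.23 mol F initially; let X = conversion of F. Extent ξ = 1.11X.
Moles: n_F = 2.23 − 2.23X; n_E = 1.3 − 1.11X; n_G = 2.23X.
Total moles n_T = 3.53 − 1.11X.
With p_i = (n_i/n_T)P, K_p = p_G^2 / (p_F^2 p_E).
Equating to 0.441 atm^-1 and solving on 0 < X < 1: X = 0.385.

X = 0.385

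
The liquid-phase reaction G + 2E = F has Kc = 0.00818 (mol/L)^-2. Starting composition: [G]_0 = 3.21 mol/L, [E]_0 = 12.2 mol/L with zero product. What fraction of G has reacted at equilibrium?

Let X = conversion of G; extent ξ = 3.21·X mol/L.
Concentrations: [G] = 3.21 − 3.21X; [E] = 12.2 − 6.42X; [F] = 3.21X.
Kc = [F] / ([G] [E]^2).
Solving Kc = 0.00818 for X ∈ (0,1): X = 0.424.

X = 0.424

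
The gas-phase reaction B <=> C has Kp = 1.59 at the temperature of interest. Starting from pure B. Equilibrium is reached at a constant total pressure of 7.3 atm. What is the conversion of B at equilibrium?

X = 0.614

Let X = conversion of B (basis 1 mol B); extent of reaction ξ = X.
Mole table: n_B = 1 − X; n_C = X.
Total moles n_T = 1 (Δν = 0, constant).
y_i = n_i/n_T, p_i = y_i·P. Kp = p_C / (p_B).
Equating to 1.59 and solving on 0 < X < 1: X = 0.614.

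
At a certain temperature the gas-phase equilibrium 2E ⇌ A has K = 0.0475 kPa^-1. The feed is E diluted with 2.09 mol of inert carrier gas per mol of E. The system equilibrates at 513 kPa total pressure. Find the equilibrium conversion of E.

X = 0.791

Let X = conversion of E (basis 1 mol E); extent of reaction ξ = 0.5X.
Mole table: n_E = 1 − X; n_A = 0.5X; n_I = 2.09 (inert).
n_T = Σnᵢ = 3.09 − 0.5X.
With p_i = (n_i/n_T)P, K = p_A / (p_E^2).
Substituting and setting equal to 0.0475 kPa^-1 gives a polynomial in X; the root in (0,1) is X = 0.791.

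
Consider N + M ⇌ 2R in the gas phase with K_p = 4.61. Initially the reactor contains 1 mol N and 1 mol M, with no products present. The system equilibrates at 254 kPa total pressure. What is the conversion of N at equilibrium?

Take 1 mol N as basis and let X be its fractional conversion, so ξ = X.
Moles: n_N = 1 − X; n_M = 1 − X; n_R = 2X.
n_T stays at 2 (no change in mole number).
With p_i = (n_i/n_T)P, K_p = p_R^2 / (p_N p_M).
Substituting and setting equal to 4.61 gives a polynomial in X; the root in (0,1) is X = 0.518.

X = 0.518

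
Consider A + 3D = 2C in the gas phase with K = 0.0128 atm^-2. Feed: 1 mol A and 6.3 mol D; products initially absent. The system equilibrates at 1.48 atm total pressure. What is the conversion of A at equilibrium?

X = 0.155

Let X = conversion of A (basis 1 mol A); extent of reaction ξ = X.
At extent ξ: n_A = 1 − X; n_D = 6.3 − 3X; n_C = 2X.
n_T = Σnᵢ = 7.3 − 2X.
y_i = n_i/n_T, p_i = y_i·P. K = p_C^2 / (p_A p_D^3).
Equating to 0.0128 atm^-2 and solving on 0 < X < 1: X = 0.155.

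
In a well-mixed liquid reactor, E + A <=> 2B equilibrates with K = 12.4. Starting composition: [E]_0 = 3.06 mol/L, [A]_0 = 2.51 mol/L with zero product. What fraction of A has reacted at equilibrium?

Let X = conversion of A; extent ξ = 2.51·X mol/L.
Concentrations: [E] = 3.06 − 2.51X; [A] = 2.51 − 2.51X; [B] = 5.02X.
K = [B]^2 / ([E] [A]).
Setting equal to 12.4 and solving for X on (0,1) gives X = 0.698.

X = 0.698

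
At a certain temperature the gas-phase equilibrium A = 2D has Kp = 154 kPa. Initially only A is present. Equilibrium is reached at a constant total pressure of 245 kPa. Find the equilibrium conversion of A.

X = 0.369

Let X = conversion of A (basis 1 mol A); extent of reaction ξ = X.
At extent ξ: n_A = 1 − X; n_D = 2X.
Total moles n_T = 1 + X.
With p_i = (n_i/n_T)P, Kp = p_D^2 / (p_A).
This yields a degree-2 equation in X; solving on (0,1), X = 0.369.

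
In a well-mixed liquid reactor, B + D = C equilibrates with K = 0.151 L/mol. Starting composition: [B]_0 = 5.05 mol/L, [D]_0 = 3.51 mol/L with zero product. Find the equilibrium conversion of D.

Let X = conversion of D; extent ξ = 3.51·X mol/L.
Concentrations: [B] = 5.05 − 3.51X; [D] = 3.51 − 3.51X; [C] = 3.51X.
K = [C] / ([B] [D]).
Setting equal to 0.151 and solving for X on (0,1) gives X = 0.363.

X = 0.363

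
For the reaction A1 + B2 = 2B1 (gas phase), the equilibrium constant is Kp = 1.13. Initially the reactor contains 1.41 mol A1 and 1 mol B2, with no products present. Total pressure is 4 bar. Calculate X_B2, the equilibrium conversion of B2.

Let X = conversion of B2 (basis 1 mol B2); extent of reaction ξ = X.
At extent ξ: n_A1 = 1.41 − X; n_B2 = 1 − X; n_B1 = 2X.
n_T stays at 2.41 (no change in mole number).
y_i = n_i/n_T, p_i = y_i·P. Kp = p_B1^2 / (p_A1 p_B2).
Equating to 1.13 and solving on 0 < X < 1: X = 0.409.

X = 0.409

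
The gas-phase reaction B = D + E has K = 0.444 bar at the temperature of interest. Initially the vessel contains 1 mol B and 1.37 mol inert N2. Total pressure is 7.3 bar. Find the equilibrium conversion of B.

X = 0.331

Let X = conversion of B (basis 1 mol B); extent of reaction ξ = X.
At extent ξ: n_B = 1 − X; n_D = X; n_E = X; n_I = 1.37 (inert).
Total moles n_T = 2.37 + X.
Mole fractions y_i = n_i/n_T; K = p_D p_E / (p_B) with p_i = y_i·P.
Setting this equal to 0.444 bar and taking the physical root (0 < X < 1) gives X = 0.331.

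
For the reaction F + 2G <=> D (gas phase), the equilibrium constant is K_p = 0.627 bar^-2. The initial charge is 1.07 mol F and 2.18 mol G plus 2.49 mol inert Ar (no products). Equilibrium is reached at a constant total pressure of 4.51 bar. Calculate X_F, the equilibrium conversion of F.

Take 1.07 mol F as basis and let X be its fractional conversion, so ξ = 1.07X.
At extent ξ: n_F = 1.07 − 1.07X; n_G = 2.18 − 2.14X; n_D = 1.07X; n_I = 2.49 (inert).
n_T = Σnᵢ = 5.74 − 2.14X.
Mole fractions y_i = n_i/n_T; K_p = p_D / (p_F p_G^2) with p_i = y_i·P.
This yields a degree-3 equation in X; solving on (0,1), X = 0.452.

X = 0.452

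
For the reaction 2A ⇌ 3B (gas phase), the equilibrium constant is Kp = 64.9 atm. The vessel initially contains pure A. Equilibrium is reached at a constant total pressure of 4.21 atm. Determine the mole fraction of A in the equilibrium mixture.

y_A = 0.187

Basis: 1 mol A initially; let X = conversion of A. Extent ξ = 0.5X.
Species balance: n_A = 1 − X; n_B = 1.5X.
Total moles n_T = 1 + 0.5X.
y_i = n_i/n_T, p_i = y_i·P. Kp = p_B^3 / (p_A^2).
Substituting and setting equal to 64.9 atm gives a polynomial in X; the root in (0,1) is X = 0.744.
Then n_A = 0.256, n_T = 1.37, so y_A = 0.187.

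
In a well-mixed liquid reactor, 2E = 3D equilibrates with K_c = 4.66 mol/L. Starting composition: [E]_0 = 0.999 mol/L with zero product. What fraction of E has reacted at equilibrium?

X = 0.602

Let X = conversion of E; extent ξ = 0.999X/2 mol/L.
Concentrations: [E] = 0.999 − 0.999X; [D] = 1.5X.
K_c = [D]^3 / ([E]^2).
Equating to 4.66 mol/L: the physical root is X = 0.602.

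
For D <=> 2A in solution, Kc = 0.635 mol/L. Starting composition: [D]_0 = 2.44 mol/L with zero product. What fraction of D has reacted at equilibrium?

Let X = conversion of D; extent ξ = 2.44·X mol/L.
Concentrations: [D] = 2.44 − 2.44X; [A] = 4.88X.
Kc = [A]^2 / ([D]).
Equating to 0.635 mol/L: the physical root is X = 0.225.

X = 0.225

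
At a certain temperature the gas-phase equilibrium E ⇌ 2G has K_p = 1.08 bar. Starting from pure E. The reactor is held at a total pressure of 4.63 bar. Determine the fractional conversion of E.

X = 0.235

Let X = conversion of E (basis 1 mol E); extent of reaction ξ = X.
Mole table: n_E = 1 − X; n_G = 2X.
n_T = Σnᵢ = 1 + X.
With p_i = (n_i/n_T)P, K_p = p_G^2 / (p_E).
Setting this equal to 1.08 bar and taking the physical root (0 < X < 1) gives X = 0.235.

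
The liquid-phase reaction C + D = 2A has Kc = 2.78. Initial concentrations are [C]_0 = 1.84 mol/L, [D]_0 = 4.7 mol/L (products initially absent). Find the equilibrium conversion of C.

X = 0.664

Let X = conversion of C; extent ξ = 1.84·X mol/L.
Concentrations: [C] = 1.84 − 1.84X; [D] = 4.7 − 1.84X; [A] = 3.68X.
Kc = [A]^2 / ([C] [D]).
Solving Kc = 2.78 for X ∈ (0,1): X = 0.664.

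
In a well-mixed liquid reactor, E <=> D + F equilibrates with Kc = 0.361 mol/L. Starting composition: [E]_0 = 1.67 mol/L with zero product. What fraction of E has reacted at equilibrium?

Let X = conversion of E; extent ξ = 1.67·X mol/L.
Concentrations: [E] = 1.67 − 1.67X; [D] = 1.67X; [F] = 1.67X.
Kc = [D] [F] / ([E]).
This equals 0.361 at X = 0.369 (the root in 0 < X < 1).

X = 0.369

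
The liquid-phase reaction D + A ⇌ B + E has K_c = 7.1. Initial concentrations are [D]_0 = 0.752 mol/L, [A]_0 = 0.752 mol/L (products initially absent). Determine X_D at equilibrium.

Let X = conversion of D; extent ξ = 0.752·X mol/L.
Concentrations: [D] = 0.752 − 0.752X; [A] = 0.752 − 0.752X; [B] = 0.752X; [E] = 0.752X.
K_c = [B] [E] / ([D] [A]).
Equating to 7.1: the physical root is X = 0.727.

X = 0.727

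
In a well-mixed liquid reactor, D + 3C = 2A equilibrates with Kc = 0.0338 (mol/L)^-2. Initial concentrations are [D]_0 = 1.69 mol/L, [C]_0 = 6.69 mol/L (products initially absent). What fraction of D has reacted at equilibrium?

X = 0.466

Let X = conversion of D; extent ξ = 1.69·X mol/L.
Concentrations: [D] = 1.69 − 1.69X; [C] = 6.69 − 5.07X; [A] = 3.38X.
Kc = [A]^2 / ([D] [C]^3).
Solving Kc = 0.0338 for X ∈ (0,1): X = 0.466.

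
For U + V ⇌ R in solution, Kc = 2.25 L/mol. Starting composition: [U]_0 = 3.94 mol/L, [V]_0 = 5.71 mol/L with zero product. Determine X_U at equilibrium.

Let X = conversion of U; extent ξ = 3.94·X mol/L.
Concentrations: [U] = 3.94 − 3.94X; [V] = 5.71 − 3.94X; [R] = 3.94X.
Kc = [R] / ([U] [V]).
Solving Kc = 2.25 for X ∈ (0,1): X = 0.843.

X = 0.843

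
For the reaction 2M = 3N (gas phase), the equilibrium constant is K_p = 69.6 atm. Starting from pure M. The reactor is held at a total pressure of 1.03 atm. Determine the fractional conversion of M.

X = 0.853

Let X = conversion of M (basis 1 mol M); extent of reaction ξ = 0.5X.
Mole table: n_M = 1 − X; n_N = 1.5X.
Total moles n_T = 1 + 0.5X.
y_i = n_i/n_T, p_i = y_i·P. K_p = p_N^3 / (p_M^2).
This yields a degree-3 equation in X; solving on (0,1), X = 0.853.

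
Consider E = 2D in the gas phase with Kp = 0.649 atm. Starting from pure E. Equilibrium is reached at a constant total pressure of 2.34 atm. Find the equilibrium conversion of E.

Let X = conversion of E (basis 1 mol E); extent of reaction ξ = X.
Moles: n_E = 1 − X; n_D = 2X.
Total moles n_T = 1 + X.
y_i = n_i/n_T, p_i = y_i·P. Kp = p_D^2 / (p_E).
Substituting and setting equal to 0.649 atm gives a polynomial in X; the root in (0,1) is X = 0.255.

X = 0.255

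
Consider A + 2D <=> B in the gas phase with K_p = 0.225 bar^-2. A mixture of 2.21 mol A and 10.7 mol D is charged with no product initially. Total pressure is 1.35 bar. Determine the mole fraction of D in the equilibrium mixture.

y_D = 0.815

Take 2.21 mol A as basis and let X be its fractional conversion, so ξ = 2.21X.
Moles: n_A = 2.21 − 2.21X; n_D = 10.7 − 4.42X; n_B = 2.21X.
Total moles n_T = 12.9 − 4.42X.
Mole fractions y_i = n_i/n_T; K_p = p_B / (p_A p_D^2) with p_i = y_i·P.
Setting this equal to 0.225 bar^-2 and taking the physical root (0 < X < 1) gives X = 0.214.
Then n_D = 9.75, n_T = 12, so y_D = 0.815.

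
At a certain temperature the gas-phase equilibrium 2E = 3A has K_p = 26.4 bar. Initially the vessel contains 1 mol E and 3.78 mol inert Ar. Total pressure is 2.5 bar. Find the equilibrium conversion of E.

X = 0.817

Let X = conversion of E (basis 1 mol E); extent of reaction ξ = 0.5X.
Moles: n_E = 1 − X; n_A = 1.5X; n_I = 3.78 (inert).
Summing: n_T = 4.78 + 0.5X.
Mole fractions y_i = n_i/n_T; K_p = p_A^3 / (p_E^2) with p_i = y_i·P.
Equating to 26.4 bar and solving on 0 < X < 1: X = 0.817.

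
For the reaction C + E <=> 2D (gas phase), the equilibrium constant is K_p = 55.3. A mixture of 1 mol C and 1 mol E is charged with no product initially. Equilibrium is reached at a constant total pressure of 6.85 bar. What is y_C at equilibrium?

y_C = 0.106

Let X = conversion of C (basis 1 mol C); extent of reaction ξ = X.
Mole table: n_C = 1 − X; n_E = 1 − X; n_D = 2X.
n_T stays at 2 (no change in mole number).
With p_i = (n_i/n_T)P, K_p = p_D^2 / (p_C p_E).
Setting this equal to 55.3 and taking the physical root (0 < X < 1) gives X = 0.788.
Then n_C = 0.212, n_T = 2, so y_C = 0.106.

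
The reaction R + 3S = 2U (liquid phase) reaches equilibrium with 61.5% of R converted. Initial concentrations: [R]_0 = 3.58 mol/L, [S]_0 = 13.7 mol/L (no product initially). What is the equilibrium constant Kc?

Let X = conversion of R.
Concentrations: [R] = 3.58 − 3.58X; [S] = 13.7 − 10.7X; [U] = 7.16X.
At X = 0.615: [R] = 1.38, [S] = 7.09, [U] = 4.4.
Kc = [U]^2 / ([R] [S]^3) = 0.0394 (mol/L)^-2.

Kc = 0.0394 (mol/L)^-2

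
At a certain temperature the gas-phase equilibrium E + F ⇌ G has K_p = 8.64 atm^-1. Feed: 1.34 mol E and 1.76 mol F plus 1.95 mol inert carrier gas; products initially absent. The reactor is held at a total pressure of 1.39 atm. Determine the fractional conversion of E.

X = 0.705

Let X = conversion of E (basis 1.34 mol E); extent of reaction ξ = 1.34X.
At extent ξ: n_E = 1.34 − 1.34X; n_F = 1.76 − 1.34X; n_G = 1.34X; n_I = 1.95 (inert).
Summing: n_T = 5.05 − 1.34X.
Mole fractions y_i = n_i/n_T; K_p = p_G / (p_E p_F) with p_i = y_i·P.
Equating to 8.64 atm^-1 and solving on 0 < X < 1: X = 0.705.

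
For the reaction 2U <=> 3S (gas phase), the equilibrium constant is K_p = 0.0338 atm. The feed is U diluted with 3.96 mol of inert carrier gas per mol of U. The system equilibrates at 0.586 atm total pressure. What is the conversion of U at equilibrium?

X = 0.338

Let X = conversion of U (basis 1 mol U); extent of reaction ξ = 0.5X.
Moles: n_U = 1 − X; n_S = 1.5X; n_I = 3.96 (inert).
Summing: n_T = 4.96 + 0.5X.
y_i = n_i/n_T, p_i = y_i·P. K_p = p_S^3 / (p_U^2).
This yields a degree-3 equation in X; solving on (0,1), X = 0.338.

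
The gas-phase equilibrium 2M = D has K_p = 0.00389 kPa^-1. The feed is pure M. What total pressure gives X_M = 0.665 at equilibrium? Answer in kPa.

Take 1 mol M as basis and let X be its fractional conversion, so ξ = 0.5X.
Species balance: n_M = 1 − X; n_D = 0.5X.
Summing: n_T = 1 − 0.5X.
K_p = p_D / (p_M^2) with p_i = (n_i/n_T)·P.
At X = 0.665: the mole-fraction product g(X) = Π y_i^ν_i = 1.978. Since K_p = g(X)·P^{-1}, P = (g/K_p)^(1/1) = (1.978/0.00389)^(1/1) = 508 kPa.

P = 508 kPa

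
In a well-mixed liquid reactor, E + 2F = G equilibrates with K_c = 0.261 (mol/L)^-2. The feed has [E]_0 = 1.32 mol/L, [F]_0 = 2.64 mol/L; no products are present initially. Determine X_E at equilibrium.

Let X = conversion of E; extent ξ = 1.32·X mol/L.
Concentrations: [E] = 1.32 − 1.32X; [F] = 2.64 − 2.64X; [G] = 1.32X.
K_c = [G] / ([E] [F]^2).
Solving K_c = 0.261 for X ∈ (0,1): X = 0.398.

X = 0.398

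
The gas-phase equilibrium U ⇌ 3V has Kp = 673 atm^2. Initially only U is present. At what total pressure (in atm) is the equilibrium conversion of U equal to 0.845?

P = 6.81 atm

Let X = conversion of U (basis 1 mol U); extent of reaction ξ = X.
Species balance: n_U = 1 − X; n_V = 3X.
Summing: n_T = 1 + 2X.
Kp = p_V^3 / (p_U) with p_i = (n_i/n_T)·P.
At X = 0.845: the mole-fraction product g(X) = Π y_i^ν_i = 14.52. Since Kp = g(X)·P^{2}, P = (Kp/g)^(1/2) = (673/14.52)^(1/2) = 6.81 atm.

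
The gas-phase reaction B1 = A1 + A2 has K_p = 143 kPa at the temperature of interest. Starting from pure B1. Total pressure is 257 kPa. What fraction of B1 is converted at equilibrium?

Take 1 mol B1 as basis and let X be its fractional conversion, so ξ = X.
Mole table: n_B1 = 1 − X; n_A1 = X; n_A2 = X.
Total moles n_T = 1 + X.
With p_i = (n_i/n_T)P, K_p = p_A1 p_A2 / (p_B1).
Substituting and setting equal to 143 kPa gives a polynomial in X; the root in (0,1) is X = 0.598.

X = 0.598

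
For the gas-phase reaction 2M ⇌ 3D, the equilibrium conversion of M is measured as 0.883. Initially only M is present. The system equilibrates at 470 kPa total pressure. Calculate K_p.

K_p = 5.53e+04 kPa

Take 1 mol M as basis and let X be its fractional conversion, so ξ = 0.5X.
At extent ξ: n_M = 1 − X; n_D = 1.5X.
n_T = Σnᵢ = 1 + 0.5X.
At X = 0.883: n_M = 0.117, n_D = 1.32, n_T = 1.44.
p_i = (n_i/n_T)·P. K_p = p_D^3 / (p_M^2) = 5.53e+04 kPa.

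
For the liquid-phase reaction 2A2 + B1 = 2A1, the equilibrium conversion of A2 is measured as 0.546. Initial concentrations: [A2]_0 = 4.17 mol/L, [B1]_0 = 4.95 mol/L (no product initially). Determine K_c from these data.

K_c = 0.379 L/mol

Let X = conversion of A2.
Concentrations: [A2] = 4.17 − 4.17X; [B1] = 4.95 − 2.08X; [A1] = 4.17X.
At X = 0.546: [A2] = 1.89, [B1] = 3.81, [A1] = 2.28.
K_c = [A1]^2 / ([A2]^2 [B1]) = 0.379 L/mol.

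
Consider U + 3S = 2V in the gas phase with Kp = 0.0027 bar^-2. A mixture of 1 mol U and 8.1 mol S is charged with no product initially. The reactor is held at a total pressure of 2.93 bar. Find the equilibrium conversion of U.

Basis: 1 mol U initially; let X = conversion of U. Extent ξ = X.
Moles: n_U = 1 − X; n_S = 8.1 − 3X; n_V = 2X.
Total moles n_T = 9.1 − 2X.
y_i = n_i/n_T, p_i = y_i·P. Kp = p_V^2 / (p_U p_S^3).
Equating to 0.0027 bar^-2 and solving on 0 < X < 1: X = 0.166.

X = 0.166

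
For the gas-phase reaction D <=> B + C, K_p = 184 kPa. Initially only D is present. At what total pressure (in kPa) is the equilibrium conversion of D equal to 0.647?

P = 256 kPa

Let X = conversion of D (basis 1 mol D); extent of reaction ξ = X.
Species balance: n_D = 1 − X; n_B = X; n_C = X.
Summing: n_T = 1 + X.
K_p = p_B p_C / (p_D) with p_i = (n_i/n_T)·P.
At X = 0.647: the mole-fraction product g(X) = Π y_i^ν_i = 0.72. Since K_p = g(X)·P^{1}, P = (K_p/g)^(1/1) = (184/0.72)^(1/1) = 256 kPa.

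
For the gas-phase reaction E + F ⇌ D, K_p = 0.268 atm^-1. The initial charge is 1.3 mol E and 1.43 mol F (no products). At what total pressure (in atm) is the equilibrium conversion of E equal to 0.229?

P = 2.38 atm

Take 1.3 mol E as basis and let X be its fractional conversion, so ξ = 1.3X.
At extent ξ: n_E = 1.3 − 1.3X; n_F = 1.43 − 1.3X; n_D = 1.3X.
Total moles n_T = 2.73 − 1.3X.
K_p = p_D / (p_E p_F) with p_i = (n_i/n_T)·P.
At X = 0.229: the mole-fraction product g(X) = Π y_i^ν_i = 0.638. Since K_p = g(X)·P^{-1}, P = (g/K_p)^(1/1) = (0.638/0.268)^(1/1) = 2.38 atm.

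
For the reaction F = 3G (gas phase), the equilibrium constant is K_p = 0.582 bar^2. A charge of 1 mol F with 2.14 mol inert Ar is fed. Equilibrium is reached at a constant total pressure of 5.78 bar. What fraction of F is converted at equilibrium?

X = 0.186

Let X = conversion of F (basis 1 mol F); extent of reaction ξ = X.
Moles: n_F = 1 − X; n_G = 3X; n_I = 2.14 (inert).
n_T = Σnᵢ = 3.14 + 2X.
y_i = n_i/n_T, p_i = y_i·P. K_p = p_G^3 / (p_F).
Substituting and setting equal to 0.582 bar^2 gives a polynomial in X; the root in (0,1) is X = 0.186.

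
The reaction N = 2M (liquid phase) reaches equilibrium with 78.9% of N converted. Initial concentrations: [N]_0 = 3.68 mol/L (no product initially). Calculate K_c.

Let X = conversion of N.
Concentrations: [N] = 3.68 − 3.68X; [M] = 7.36X.
At X = 0.789: [N] = 0.776, [M] = 5.81.
K_c = [M]^2 / ([N]) = 43.4 mol/L.

K_c = 43.4 mol/L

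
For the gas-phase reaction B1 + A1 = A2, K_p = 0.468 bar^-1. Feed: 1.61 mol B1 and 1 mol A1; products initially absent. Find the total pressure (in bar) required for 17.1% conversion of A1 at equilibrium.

P = 0.747 bar

Basis: 1 mol A1 initially; let X = conversion of A1. Extent ξ = X.
At extent ξ: n_B1 = 1.61 − X; n_A1 = 1 − X; n_A2 = X.
Summing: n_T = 2.61 − X.
K_p = p_A2 / (p_B1 p_A1) with p_i = (n_i/n_T)·P.
At X = 0.171: the mole-fraction product g(X) = Π y_i^ν_i = 0.3496. Since K_p = g(X)·P^{-1}, P = (g/K_p)^(1/1) = (0.3496/0.468)^(1/1) = 0.747 bar.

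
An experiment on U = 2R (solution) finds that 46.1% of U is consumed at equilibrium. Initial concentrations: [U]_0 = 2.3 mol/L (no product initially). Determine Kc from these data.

Kc = 3.63 mol/L

Let X = conversion of U.
Concentrations: [U] = 2.3 − 2.3X; [R] = 4.6X.
At X = 0.461: [U] = 1.24, [R] = 2.12.
Kc = [R]^2 / ([U]) = 3.63 mol/L.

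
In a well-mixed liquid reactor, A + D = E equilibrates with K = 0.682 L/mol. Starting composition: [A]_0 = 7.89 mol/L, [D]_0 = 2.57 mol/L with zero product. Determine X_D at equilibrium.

X = 0.799

Let X = conversion of D; extent ξ = 2.57·X mol/L.
Concentrations: [A] = 7.89 − 2.57X; [D] = 2.57 − 2.57X; [E] = 2.57X.
K = [E] / ([A] [D]).
This equals 0.682 at X = 0.799 (the root in 0 < X < 1).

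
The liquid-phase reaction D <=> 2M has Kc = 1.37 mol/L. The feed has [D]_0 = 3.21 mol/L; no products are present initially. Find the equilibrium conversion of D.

Let X = conversion of D; extent ξ = 3.21·X mol/L.
Concentrations: [D] = 3.21 − 3.21X; [M] = 6.42X.
Kc = [M]^2 / ([D]).
Equating to 1.37 mol/L: the physical root is X = 0.278.

X = 0.278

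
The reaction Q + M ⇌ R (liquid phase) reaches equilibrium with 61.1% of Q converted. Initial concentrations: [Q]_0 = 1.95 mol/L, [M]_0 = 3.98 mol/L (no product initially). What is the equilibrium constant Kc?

Let X = conversion of Q.
Concentrations: [Q] = 1.95 − 1.95X; [M] = 3.98 − 1.95X; [R] = 1.95X.
At X = 0.611: [Q] = 0.759, [M] = 2.79, [R] = 1.19.
Kc = [R] / ([Q] [M]) = 0.563 L/mol.

Kc = 0.563 L/mol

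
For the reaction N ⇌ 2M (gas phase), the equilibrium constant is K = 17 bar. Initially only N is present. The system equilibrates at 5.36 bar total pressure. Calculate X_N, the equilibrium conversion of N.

X = 0.665

Let X = conversion of N (basis 1 mol N); extent of reaction ξ = X.
Species balance: n_N = 1 − X; n_M = 2X.
Total moles n_T = 1 + X.
Mole fractions y_i = n_i/n_T; K = p_M^2 / (p_N) with p_i = y_i·P.
Substituting and setting equal to 17 bar gives a polynomial in X; the root in (0,1) is X = 0.665.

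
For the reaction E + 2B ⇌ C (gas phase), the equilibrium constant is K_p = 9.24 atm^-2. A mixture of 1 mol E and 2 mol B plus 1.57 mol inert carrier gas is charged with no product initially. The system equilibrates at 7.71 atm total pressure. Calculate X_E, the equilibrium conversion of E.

X = 0.853

Let X = conversion of E (basis 1 mol E); extent of reaction ξ = X.
Moles: n_E = 1 − X; n_B = 2 − 2X; n_C = X; n_I = 1.57 (inert).
Total moles n_T = 4.57 − 2X.
y_i = n_i/n_T, p_i = y_i·P. K_p = p_C / (p_E p_B^2).
Equating to 9.24 atm^-2 and solving on 0 < X < 1: X = 0.853.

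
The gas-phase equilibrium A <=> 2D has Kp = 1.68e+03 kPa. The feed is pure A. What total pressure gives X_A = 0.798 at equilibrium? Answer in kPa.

P = 240 kPa

Let X = conversion of A (basis 1 mol A); extent of reaction ξ = X.
At extent ξ: n_A = 1 − X; n_D = 2X.
n_T = Σnᵢ = 1 + X.
Kp = p_D^2 / (p_A) with p_i = (n_i/n_T)·P.
At X = 0.798: the mole-fraction product g(X) = Π y_i^ν_i = 7.013. Since Kp = g(X)·P^{1}, P = (Kp/g)^(1/1) = (1.68e+03/7.013)^(1/1) = 240 kPa.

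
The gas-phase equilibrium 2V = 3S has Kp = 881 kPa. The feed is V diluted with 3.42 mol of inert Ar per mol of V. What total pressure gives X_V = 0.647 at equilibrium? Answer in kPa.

P = 570 kPa

Take 1 mol V as basis and let X be its fractional conversion, so ξ = 0.5X.
Moles: n_V = 1 − X; n_S = 1.5X; n_I = 3.42 (inert).
Summing: n_T = 4.42 + 0.5X.
Kp = p_S^3 / (p_V^2) with p_i = (n_i/n_T)·P.
At X = 0.647: the mole-fraction product g(X) = Π y_i^ν_i = 1.546. Since Kp = g(X)·P^{1}, P = (Kp/g)^(1/1) = (881/1.546)^(1/1) = 570 kPa.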